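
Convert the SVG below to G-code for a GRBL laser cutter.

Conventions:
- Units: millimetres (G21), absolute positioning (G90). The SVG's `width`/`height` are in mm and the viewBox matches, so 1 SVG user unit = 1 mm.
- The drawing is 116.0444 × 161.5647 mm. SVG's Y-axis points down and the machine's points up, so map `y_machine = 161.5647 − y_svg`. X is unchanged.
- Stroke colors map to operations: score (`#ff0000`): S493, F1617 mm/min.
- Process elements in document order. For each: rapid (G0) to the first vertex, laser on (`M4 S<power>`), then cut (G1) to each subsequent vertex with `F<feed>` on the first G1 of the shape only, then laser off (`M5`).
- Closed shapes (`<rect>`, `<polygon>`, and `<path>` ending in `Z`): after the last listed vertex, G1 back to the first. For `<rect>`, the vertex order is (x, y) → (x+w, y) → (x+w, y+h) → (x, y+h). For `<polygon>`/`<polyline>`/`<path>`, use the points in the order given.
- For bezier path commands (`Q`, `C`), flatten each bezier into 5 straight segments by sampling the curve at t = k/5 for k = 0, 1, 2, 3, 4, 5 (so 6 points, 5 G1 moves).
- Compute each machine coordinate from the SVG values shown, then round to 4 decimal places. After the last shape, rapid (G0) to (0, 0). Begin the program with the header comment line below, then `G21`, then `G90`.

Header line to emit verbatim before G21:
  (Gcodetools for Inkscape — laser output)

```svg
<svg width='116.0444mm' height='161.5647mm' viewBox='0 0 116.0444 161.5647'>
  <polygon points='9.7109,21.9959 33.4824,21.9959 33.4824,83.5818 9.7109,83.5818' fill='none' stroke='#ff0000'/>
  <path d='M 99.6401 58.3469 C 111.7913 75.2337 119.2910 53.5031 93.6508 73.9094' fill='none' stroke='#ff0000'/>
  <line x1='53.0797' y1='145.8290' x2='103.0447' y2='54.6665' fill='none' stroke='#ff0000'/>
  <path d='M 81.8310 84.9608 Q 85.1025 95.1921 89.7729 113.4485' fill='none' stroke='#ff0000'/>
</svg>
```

Since the viewBox matches the mm dimensions, user units are millimetres directly. The only transform is the Y-flip y_m = 161.5647 − y_svg.

Shape 1 is a rectangle drawn with `<polygon>`. Its stroke #ff0000 means score at S493, F1617. After flipping Y the toolpath is (9.7109,139.5688) → (33.4824,139.5688) → (33.4824,77.9829) → (9.7109,77.9829) → (9.7109,139.5688), returning to the start.

Shape 2 is a cubic bezier drawn with `<path>`. Its stroke #ff0000 means score at S493, F1617. After flipping Y the toolpath is (99.6401,103.2178) → (106.1447,97.0738) → (110.1656,96.3217) → (110.3351,97.0854) → (105.2860,95.4887) → (93.6508,87.6553).

Shape 3 is a line segment drawn with `<line>`. Its stroke #ff0000 means score at S493, F1617. After flipping Y the toolpath is (53.0797,15.7357) → (103.0447,106.8982).

Shape 4 is a quadratic bezier drawn with `<path>`. Its stroke #ff0000 means score at S493, F1617. After flipping Y the toolpath is (81.8310,76.6039) → (83.1956,72.1904) → (84.6720,67.1348) → (86.2604,61.4373) → (87.9607,55.0978) → (89.7729,48.1162).

(Gcodetools for Inkscape — laser output)
G21
G90
G0 X9.7109 Y139.5688
M4 S493
G1 X33.4824 Y139.5688 F1617
G1 X33.4824 Y77.9829
G1 X9.7109 Y77.9829
G1 X9.7109 Y139.5688
M5
G0 X99.6401 Y103.2178
M4 S493
G1 X106.1447 Y97.0738 F1617
G1 X110.1656 Y96.3217
G1 X110.3351 Y97.0854
G1 X105.2860 Y95.4887
G1 X93.6508 Y87.6553
M5
G0 X53.0797 Y15.7357
M4 S493
G1 X103.0447 Y106.8982 F1617
M5
G0 X81.8310 Y76.6039
M4 S493
G1 X83.1956 Y72.1904 F1617
G1 X84.6720 Y67.1348
G1 X86.2604 Y61.4373
G1 X87.9607 Y55.0978
G1 X89.7729 Y48.1162
M5
G0 X0.0000 Y0.0000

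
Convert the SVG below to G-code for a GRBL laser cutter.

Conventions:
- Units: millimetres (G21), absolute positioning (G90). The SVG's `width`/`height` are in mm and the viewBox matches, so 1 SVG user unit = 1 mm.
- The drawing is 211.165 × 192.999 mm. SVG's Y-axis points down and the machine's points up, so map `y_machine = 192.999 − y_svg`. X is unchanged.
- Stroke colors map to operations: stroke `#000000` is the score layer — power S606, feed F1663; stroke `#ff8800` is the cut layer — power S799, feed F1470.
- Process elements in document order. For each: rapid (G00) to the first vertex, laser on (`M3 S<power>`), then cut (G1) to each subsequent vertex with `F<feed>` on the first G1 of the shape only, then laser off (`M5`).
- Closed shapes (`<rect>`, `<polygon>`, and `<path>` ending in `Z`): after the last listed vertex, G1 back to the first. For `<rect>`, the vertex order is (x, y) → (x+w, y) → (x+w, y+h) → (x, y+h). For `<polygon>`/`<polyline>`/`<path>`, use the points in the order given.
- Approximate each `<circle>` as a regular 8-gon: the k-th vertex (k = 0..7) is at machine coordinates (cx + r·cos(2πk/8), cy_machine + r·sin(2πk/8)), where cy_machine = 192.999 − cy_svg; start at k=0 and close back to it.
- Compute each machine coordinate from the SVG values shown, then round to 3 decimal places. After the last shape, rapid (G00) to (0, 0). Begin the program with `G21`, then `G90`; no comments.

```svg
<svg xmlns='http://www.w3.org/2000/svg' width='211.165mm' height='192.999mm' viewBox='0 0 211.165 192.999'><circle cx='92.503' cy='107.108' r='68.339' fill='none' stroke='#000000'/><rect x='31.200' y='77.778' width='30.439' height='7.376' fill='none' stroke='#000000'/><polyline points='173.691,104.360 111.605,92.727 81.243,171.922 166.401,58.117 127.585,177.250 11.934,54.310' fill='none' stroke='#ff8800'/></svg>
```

G21
G90
G00 X160.842 Y85.891
M3 S606
G1 X140.826 Y134.214 F1663
G1 X92.503 Y154.230
G1 X44.180 Y134.214
G1 X24.164 Y85.891
G1 X44.180 Y37.568
G1 X92.503 Y17.552
G1 X140.826 Y37.568
G1 X160.842 Y85.891
M5
G00 X31.200 Y115.221
M3 S606
G1 X61.639 Y115.221 F1663
G1 X61.639 Y107.845
G1 X31.200 Y107.845
G1 X31.200 Y115.221
M5
G00 X173.691 Y88.639
M3 S799
G1 X111.605 Y100.272 F1470
G1 X81.243 Y21.077
G1 X166.401 Y134.882
G1 X127.585 Y15.749
G1 X11.934 Y138.689
M5
G00 X0.000 Y0.000

Since the viewBox matches the mm dimensions, user units are millimetres directly. The only transform is the Y-flip y_m = 192.999 − y_svg.

Shape 1 is a circle drawn with `<circle>`. Its stroke #000000 means score at S606, F1663. After flipping Y the toolpath is (160.842,85.891) → (140.826,134.214) → (92.503,154.230) → (44.180,134.214) → (24.164,85.891) → (44.180,37.568) → (92.503,17.552) → (140.826,37.568) → (160.842,85.891), returning to the start.

Shape 2 is a rectangle drawn with `<rect>`. Its stroke #000000 means score at S606, F1663. After flipping Y the toolpath is (31.200,115.221) → (61.639,115.221) → (61.639,107.845) → (31.200,107.845) → (31.200,115.221), returning to the start.

Shape 3 is a open polyline drawn with `<polyline>`. Its stroke #ff8800 means cut at S799, F1470. After flipping Y the toolpath is (173.691,88.639) → (111.605,100.272) → (81.243,21.077) → (166.401,134.882) → (127.585,15.749) → (11.934,138.689).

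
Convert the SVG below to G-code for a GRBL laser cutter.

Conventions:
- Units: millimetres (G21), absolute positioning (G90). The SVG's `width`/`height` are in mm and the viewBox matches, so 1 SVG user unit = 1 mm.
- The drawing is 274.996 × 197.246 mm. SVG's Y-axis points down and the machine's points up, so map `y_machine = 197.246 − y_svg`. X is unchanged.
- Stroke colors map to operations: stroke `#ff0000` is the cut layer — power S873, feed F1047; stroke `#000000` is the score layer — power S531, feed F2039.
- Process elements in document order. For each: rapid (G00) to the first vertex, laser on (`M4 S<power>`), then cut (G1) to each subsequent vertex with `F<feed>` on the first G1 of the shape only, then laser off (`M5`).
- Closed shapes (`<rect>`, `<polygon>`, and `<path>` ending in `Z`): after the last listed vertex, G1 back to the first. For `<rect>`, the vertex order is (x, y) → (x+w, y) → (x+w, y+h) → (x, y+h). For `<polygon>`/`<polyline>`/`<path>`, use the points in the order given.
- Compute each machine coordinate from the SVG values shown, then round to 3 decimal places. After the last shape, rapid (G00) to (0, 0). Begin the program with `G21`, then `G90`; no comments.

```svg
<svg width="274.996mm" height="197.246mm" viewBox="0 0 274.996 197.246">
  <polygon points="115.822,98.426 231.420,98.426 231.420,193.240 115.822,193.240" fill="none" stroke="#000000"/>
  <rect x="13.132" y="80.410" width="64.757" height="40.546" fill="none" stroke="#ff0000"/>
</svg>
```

G21
G90
G00 X115.822 Y98.820
M4 S531
G1 X231.420 Y98.820 F2039
G1 X231.420 Y4.006
G1 X115.822 Y4.006
G1 X115.822 Y98.820
M5
G00 X13.132 Y116.836
M4 S873
G1 X77.889 Y116.836 F1047
G1 X77.889 Y76.290
G1 X13.132 Y76.290
G1 X13.132 Y116.836
M5
G00 X0.000 Y0.000

Since the viewBox matches the mm dimensions, user units are millimetres directly. The only transform is the Y-flip y_m = 197.246 − y_svg.

Shape 1 is a rectangle drawn with `<polygon>`. Its stroke #000000 means score at S531, F2039. After flipping Y the toolpath is (115.822,98.820) → (231.420,98.820) → (231.420,4.006) → (115.822,4.006) → (115.822,98.820), returning to the start.

Shape 2 is a rectangle drawn with `<rect>`. Its stroke #ff0000 means cut at S873, F1047. After flipping Y the toolpath is (13.132,116.836) → (77.889,116.836) → (77.889,76.290) → (13.132,76.290) → (13.132,116.836), returning to the start.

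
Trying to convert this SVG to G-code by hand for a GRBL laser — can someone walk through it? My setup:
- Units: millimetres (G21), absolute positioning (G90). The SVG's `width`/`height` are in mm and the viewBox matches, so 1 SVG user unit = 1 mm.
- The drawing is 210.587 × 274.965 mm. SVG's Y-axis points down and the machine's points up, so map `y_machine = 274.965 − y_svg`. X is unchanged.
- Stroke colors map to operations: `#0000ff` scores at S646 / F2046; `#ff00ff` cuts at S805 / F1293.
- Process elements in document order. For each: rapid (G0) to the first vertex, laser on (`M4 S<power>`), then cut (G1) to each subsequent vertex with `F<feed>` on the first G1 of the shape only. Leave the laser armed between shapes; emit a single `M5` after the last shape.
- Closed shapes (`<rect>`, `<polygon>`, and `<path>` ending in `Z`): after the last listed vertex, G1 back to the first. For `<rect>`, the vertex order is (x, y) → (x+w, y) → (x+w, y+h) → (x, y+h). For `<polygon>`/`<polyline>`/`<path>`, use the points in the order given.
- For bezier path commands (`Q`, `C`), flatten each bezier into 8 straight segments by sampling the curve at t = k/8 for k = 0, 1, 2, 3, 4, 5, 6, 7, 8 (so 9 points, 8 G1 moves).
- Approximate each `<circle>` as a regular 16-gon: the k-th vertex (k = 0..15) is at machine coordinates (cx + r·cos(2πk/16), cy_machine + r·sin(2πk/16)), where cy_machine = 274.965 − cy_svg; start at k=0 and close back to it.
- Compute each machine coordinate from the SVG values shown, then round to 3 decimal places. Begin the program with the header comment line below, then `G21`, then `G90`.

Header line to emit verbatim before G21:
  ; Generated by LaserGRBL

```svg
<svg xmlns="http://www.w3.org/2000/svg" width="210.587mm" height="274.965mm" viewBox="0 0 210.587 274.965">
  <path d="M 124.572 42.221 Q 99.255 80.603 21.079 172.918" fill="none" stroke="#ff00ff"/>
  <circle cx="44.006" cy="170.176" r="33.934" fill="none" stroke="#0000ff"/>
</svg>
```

; Generated by LaserGRBL
G21
G90
G0 X124.572 Y232.744
M4 S805
G1 X117.417 Y222.306 F1293
G1 X108.610 Y210.182
G1 X98.151 Y196.373
G1 X86.040 Y180.879
G1 X72.278 Y163.699
G1 X56.863 Y144.834
G1 X39.797 Y124.283
G1 X21.079 Y102.047
G0 X77.940 Y104.789
M4 S646
G1 X75.357 Y117.775 F2046
G1 X68.001 Y128.784
G1 X56.992 Y136.140
G1 X44.006 Y138.723
G1 X31.020 Y136.140
G1 X20.011 Y128.784
G1 X12.655 Y117.775
G1 X10.072 Y104.789
G1 X12.655 Y91.803
G1 X20.011 Y80.794
G1 X31.020 Y73.438
G1 X44.006 Y70.855
G1 X56.992 Y73.438
G1 X68.001 Y80.794
G1 X75.357 Y91.803
G1 X77.940 Y104.789
M5

Since the viewBox matches the mm dimensions, user units are millimetres directly. The only transform is the Y-flip y_m = 274.965 − y_svg.

Shape 1 is a quadratic bezier drawn with `<path>`. Its stroke #ff00ff means cut at S805, F1293. After flipping Y the toolpath is (124.572,232.744) → (117.417,222.306) → (108.610,210.182) → (98.151,196.373) → (86.040,180.879) → (72.278,163.699) → (56.863,144.834) → (39.797,124.283) → (21.079,102.047).

Shape 2 is a circle drawn with `<circle>`. Its stroke #0000ff means score at S646, F2046. After flipping Y the toolpath is (77.940,104.789) → (75.357,117.775) → (68.001,128.784) → (56.992,136.140) → (44.006,138.723) → (31.020,136.140) → (20.011,128.784) → (12.655,117.775) → (10.072,104.789) → (12.655,91.803) → (20.011,80.794) → (31.020,73.438) → (44.006,70.855) → (56.992,73.438) → (68.001,80.794) → (75.357,91.803) → (77.940,104.789), returning to the start.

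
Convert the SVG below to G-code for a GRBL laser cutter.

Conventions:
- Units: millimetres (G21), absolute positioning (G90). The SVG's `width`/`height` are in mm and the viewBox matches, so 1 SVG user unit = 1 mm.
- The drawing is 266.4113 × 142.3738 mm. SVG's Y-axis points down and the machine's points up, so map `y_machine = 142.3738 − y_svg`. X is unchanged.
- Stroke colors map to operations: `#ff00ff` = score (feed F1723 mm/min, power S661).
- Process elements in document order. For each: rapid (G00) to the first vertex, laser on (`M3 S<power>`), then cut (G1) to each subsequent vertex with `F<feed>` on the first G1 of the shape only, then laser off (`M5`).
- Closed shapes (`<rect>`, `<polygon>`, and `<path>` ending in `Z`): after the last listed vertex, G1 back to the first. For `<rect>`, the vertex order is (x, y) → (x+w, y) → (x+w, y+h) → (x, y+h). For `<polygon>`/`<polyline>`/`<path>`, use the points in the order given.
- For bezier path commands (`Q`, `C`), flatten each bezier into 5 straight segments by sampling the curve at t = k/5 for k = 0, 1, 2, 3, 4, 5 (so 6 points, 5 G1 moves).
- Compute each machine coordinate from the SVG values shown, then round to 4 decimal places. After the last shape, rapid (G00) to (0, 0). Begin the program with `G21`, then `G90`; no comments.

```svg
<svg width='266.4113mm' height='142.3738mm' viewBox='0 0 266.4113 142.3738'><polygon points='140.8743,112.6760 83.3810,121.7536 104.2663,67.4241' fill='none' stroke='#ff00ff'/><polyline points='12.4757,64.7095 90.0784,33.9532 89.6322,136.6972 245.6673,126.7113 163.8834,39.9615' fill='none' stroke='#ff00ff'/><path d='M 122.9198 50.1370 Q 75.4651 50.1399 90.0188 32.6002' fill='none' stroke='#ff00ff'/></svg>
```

Since the viewBox matches the mm dimensions, user units are millimetres directly. The only transform is the Y-flip y_m = 142.3738 − y_svg.

Shape 1 is a regular polygon drawn with `<polygon>`. Its stroke #ff00ff means score at S661, F1723. After flipping Y the toolpath is (140.8743,29.6978) → (83.3810,20.6202) → (104.2663,74.9497) → (140.8743,29.6978), returning to the start.

Shape 2 is a open polyline drawn with `<polyline>`. Its stroke #ff00ff means score at S661, F1723. After flipping Y the toolpath is (12.4757,77.6643) → (90.0784,108.4206) → (89.6322,5.6766) → (245.6673,15.6625) → (163.8834,102.4123).

Shape 3 is a quadratic bezier drawn with `<path>`. Its stroke #ff00ff means score at S661, F1723. After flipping Y the toolpath is (122.9198,92.2368) → (106.4183,92.9373) → (94.8774,95.0413) → (88.2972,98.5487) → (86.6777,103.4594) → (90.0188,109.7736).

G21
G90
G00 X140.8743 Y29.6978
M3 S661
G1 X83.3810 Y20.6202 F1723
G1 X104.2663 Y74.9497
G1 X140.8743 Y29.6978
M5
G00 X12.4757 Y77.6643
M3 S661
G1 X90.0784 Y108.4206 F1723
G1 X89.6322 Y5.6766
G1 X245.6673 Y15.6625
G1 X163.8834 Y102.4123
M5
G00 X122.9198 Y92.2368
M3 S661
G1 X106.4183 Y92.9373 F1723
G1 X94.8774 Y95.0413
G1 X88.2972 Y98.5487
G1 X86.6777 Y103.4594
G1 X90.0188 Y109.7736
M5
G00 X0.0000 Y0.0000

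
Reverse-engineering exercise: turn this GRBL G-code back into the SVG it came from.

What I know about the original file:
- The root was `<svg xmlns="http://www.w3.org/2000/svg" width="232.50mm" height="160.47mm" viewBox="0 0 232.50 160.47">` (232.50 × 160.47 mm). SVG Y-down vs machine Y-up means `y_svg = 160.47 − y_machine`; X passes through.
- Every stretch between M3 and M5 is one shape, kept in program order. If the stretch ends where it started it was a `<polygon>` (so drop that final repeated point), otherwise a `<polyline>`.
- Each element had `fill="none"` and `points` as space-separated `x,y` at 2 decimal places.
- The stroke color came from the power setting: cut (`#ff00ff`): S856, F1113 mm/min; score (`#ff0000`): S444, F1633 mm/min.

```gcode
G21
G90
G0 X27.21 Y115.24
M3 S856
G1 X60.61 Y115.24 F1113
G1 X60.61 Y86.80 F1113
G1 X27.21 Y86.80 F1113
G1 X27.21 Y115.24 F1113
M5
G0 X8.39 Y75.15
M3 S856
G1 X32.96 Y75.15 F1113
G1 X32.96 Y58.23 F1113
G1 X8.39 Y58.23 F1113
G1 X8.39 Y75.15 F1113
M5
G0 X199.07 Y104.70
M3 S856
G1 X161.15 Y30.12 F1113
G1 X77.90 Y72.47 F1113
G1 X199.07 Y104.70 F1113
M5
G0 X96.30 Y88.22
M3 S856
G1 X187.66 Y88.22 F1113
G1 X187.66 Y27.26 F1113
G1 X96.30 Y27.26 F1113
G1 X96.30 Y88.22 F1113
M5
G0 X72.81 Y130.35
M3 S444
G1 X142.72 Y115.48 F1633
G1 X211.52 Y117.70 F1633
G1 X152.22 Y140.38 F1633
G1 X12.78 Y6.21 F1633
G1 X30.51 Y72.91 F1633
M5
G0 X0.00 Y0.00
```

Machine Y-up, SVG Y-down with viewBox height 160.47, so y_svg = 160.47 − y_machine; X carries over.

Run 1: S856 ⇒ cut layer `#ff00ff`. The run returns to its start, so emit a `<polygon>` with points (Y-flipped): 27.21,45.23 60.61,45.23 60.61,73.67 27.21,73.67.

Run 2: power S856 maps to stroke `#ff00ff` (cut). The run returns to its start, so emit a `<polygon>` with points (Y-flipped): 8.39,85.32 32.96,85.32 32.96,102.24 8.39,102.24.

Run 3: the run's S856 means `#ff00ff` (cut). The run returns to its start, so emit a `<polygon>` with points (Y-flipped): 199.07,55.77 161.15,130.35 77.90,88.00.

Run 4: S856 ⇒ cut layer `#ff00ff`. The run returns to its start, so emit a `<polygon>` with points (Y-flipped): 96.30,72.25 187.66,72.25 187.66,133.21 96.30,133.21.

Run 5: S444 ⇒ score layer `#ff0000`. The run is open, so emit a `<polyline>` with points (Y-flipped): 72.81,30.12 142.72,44.99 211.52,42.77 152.22,20.09 12.78,154.26 30.51,87.56.

<svg xmlns="http://www.w3.org/2000/svg" width="232.50mm" height="160.47mm" viewBox="0 0 232.50 160.47">
  <polygon points="27.21,45.23 60.61,45.23 60.61,73.67 27.21,73.67" fill="none" stroke="#ff00ff"/>
  <polygon points="8.39,85.32 32.96,85.32 32.96,102.24 8.39,102.24" fill="none" stroke="#ff00ff"/>
  <polygon points="199.07,55.77 161.15,130.35 77.90,88.00" fill="none" stroke="#ff00ff"/>
  <polygon points="96.30,72.25 187.66,72.25 187.66,133.21 96.30,133.21" fill="none" stroke="#ff00ff"/>
  <polyline points="72.81,30.12 142.72,44.99 211.52,42.77 152.22,20.09 12.78,154.26 30.51,87.56" fill="none" stroke="#ff0000"/>
</svg>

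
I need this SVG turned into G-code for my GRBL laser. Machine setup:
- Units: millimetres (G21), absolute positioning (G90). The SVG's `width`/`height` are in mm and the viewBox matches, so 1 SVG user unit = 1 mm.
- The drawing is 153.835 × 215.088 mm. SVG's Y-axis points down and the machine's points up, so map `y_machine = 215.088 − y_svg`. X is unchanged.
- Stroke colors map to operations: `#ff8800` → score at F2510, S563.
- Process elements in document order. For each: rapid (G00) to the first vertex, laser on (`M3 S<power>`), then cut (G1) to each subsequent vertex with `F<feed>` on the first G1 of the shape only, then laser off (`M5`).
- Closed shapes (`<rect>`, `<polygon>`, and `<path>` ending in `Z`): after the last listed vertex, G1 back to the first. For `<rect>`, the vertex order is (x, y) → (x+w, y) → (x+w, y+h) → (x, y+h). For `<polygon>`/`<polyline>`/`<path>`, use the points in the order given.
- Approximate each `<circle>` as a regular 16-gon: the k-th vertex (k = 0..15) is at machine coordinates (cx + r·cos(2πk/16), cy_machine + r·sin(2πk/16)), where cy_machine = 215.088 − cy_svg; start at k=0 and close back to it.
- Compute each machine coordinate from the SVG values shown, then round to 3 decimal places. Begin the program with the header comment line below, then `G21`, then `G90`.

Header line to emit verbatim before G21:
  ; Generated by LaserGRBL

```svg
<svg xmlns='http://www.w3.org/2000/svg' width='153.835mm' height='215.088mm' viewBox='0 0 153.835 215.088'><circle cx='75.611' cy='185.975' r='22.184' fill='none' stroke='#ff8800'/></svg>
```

; Generated by LaserGRBL
G21
G90
G00 X97.795 Y29.113
M3 S563
G1 X96.106 Y37.602 F2510
G1 X91.297 Y44.799
G1 X84.100 Y49.608
G1 X75.611 Y51.297
G1 X67.122 Y49.608
G1 X59.925 Y44.799
G1 X55.116 Y37.602
G1 X53.427 Y29.113
G1 X55.116 Y20.624
G1 X59.925 Y13.427
G1 X67.122 Y8.618
G1 X75.611 Y6.929
G1 X84.100 Y8.618
G1 X91.297 Y13.427
G1 X96.106 Y20.624
G1 X97.795 Y29.113
M5

viewBox `0 0 153.835 215.088` with mm width/height → 1 unit = 1 mm. Flip: y_m = 215.088 − y_svg.

**Shape 1** — `<circle>` circle, stroke `#ff8800` → score (S563, F2510). Machine vertices: (97.795,29.113) → (96.106,37.602) → (91.297,44.799) → (84.100,49.608) → (75.611,51.297) → (67.122,49.608) → (59.925,44.799) → (55.116,37.602) → (53.427,29.113) → (55.116,20.624) → (59.925,13.427) → (67.122,8.618) → (75.611,6.929) → (84.100,8.618) → (91.297,13.427) → (96.106,20.624) → (97.795,29.113). Closed: final G1 returns to the first vertex.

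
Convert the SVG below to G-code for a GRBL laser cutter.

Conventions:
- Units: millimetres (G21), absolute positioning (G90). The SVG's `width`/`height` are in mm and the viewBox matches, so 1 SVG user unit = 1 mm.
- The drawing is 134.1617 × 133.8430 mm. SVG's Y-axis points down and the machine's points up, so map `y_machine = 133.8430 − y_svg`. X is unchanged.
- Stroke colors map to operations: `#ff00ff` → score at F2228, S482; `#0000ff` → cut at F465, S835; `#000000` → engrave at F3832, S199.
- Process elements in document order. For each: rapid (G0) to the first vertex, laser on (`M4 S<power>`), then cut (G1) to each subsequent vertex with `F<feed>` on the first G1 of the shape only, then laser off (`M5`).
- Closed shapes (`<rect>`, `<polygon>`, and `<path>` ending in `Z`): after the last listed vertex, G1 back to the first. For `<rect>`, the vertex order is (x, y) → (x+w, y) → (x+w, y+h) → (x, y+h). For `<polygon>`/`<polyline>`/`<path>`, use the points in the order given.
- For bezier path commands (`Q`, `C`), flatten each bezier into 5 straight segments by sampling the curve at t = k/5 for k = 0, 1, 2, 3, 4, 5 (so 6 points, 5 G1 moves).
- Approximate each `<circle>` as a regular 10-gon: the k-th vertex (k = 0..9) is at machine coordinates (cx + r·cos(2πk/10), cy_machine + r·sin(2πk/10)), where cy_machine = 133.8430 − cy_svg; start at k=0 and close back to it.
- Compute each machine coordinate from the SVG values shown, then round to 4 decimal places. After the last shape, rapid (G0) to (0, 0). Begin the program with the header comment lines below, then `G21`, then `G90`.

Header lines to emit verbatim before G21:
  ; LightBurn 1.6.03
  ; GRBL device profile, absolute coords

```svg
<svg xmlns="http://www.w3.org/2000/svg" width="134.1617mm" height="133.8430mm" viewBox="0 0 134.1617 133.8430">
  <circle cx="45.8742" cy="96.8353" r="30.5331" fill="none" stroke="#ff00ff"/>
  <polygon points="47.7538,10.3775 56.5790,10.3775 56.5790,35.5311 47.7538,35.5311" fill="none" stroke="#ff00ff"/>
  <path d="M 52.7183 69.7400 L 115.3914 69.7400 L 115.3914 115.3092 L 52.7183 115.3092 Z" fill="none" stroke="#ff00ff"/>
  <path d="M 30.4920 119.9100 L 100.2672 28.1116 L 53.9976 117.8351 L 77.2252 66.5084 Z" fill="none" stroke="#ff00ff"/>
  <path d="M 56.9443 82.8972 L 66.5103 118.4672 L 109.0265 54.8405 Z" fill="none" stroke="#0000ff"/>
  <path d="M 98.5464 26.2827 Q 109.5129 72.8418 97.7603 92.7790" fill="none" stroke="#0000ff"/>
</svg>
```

; LightBurn 1.6.03
; GRBL device profile, absolute coords
G21
G90
G0 X76.4073 Y37.0077
M4 S482
G1 X70.5760 Y54.9546 F2228
G1 X55.3094 Y66.0464
G1 X36.4390 Y66.0464
G1 X21.1724 Y54.9546
G1 X15.3411 Y37.0077
G1 X21.1724 Y19.0608
G1 X36.4390 Y7.9690
G1 X55.3094 Y7.9690
G1 X70.5760 Y19.0608
G1 X76.4073 Y37.0077
M5
G0 X47.7538 Y123.4655
M4 S482
G1 X56.5790 Y123.4655 F2228
G1 X56.5790 Y98.3119
G1 X47.7538 Y98.3119
G1 X47.7538 Y123.4655
M5
G0 X52.7183 Y64.1030
M4 S482
G1 X115.3914 Y64.1030 F2228
G1 X115.3914 Y18.5338
G1 X52.7183 Y18.5338
G1 X52.7183 Y64.1030
M5
G0 X30.4920 Y13.9330
M4 S482
G1 X100.2672 Y105.7314 F2228
G1 X53.9976 Y16.0079
G1 X77.2252 Y67.3346
G1 X30.4920 Y13.9330
M5
G0 X56.9443 Y50.9458
M4 S835
G1 X66.5103 Y15.3758 F465
G1 X109.0265 Y79.0025
G1 X56.9443 Y50.9458
M5
G0 X98.5464 Y107.5603
M4 S835
G1 X102.0242 Y90.0015 F465
G1 X103.6845 Y74.5725
G1 X103.5273 Y61.2733
G1 X101.5526 Y50.1038
G1 X97.7603 Y41.0640
M5
G0 X0.0000 Y0.0000

1 u = 1 mm; y_m = 133.8430 − y.

[1] `<circle>` circle, #ff00ff→score S482 F2228: (76.4073,37.0077) → (70.5760,54.9546) → (55.3094,66.0464) → (36.4390,66.0464) → (21.1724,54.9546) → (15.3411,37.0077) → (21.1724,19.0608) → (36.4390,7.9690) → (55.3094,7.9690) → (70.5760,19.0608) → (76.4073,37.0077) (closed)

[2] `<polygon>` rectangle, #ff00ff→score S482 F2228: (47.7538,123.4655) → (56.5790,123.4655) → (56.5790,98.3119) → (47.7538,98.3119) → (47.7538,123.4655) (closed)

[3] `<path>` rectangle, #ff00ff→score S482 F2228: (52.7183,64.1030) → (115.3914,64.1030) → (115.3914,18.5338) → (52.7183,18.5338) → (52.7183,64.1030) (closed)

[4] `<path>` closed polygon, #ff00ff→score S482 F2228: (30.4920,13.9330) → (100.2672,105.7314) → (53.9976,16.0079) → (77.2252,67.3346) → (30.4920,13.9330) (closed)

[5] `<path>` closed polygon, #0000ff→cut S835 F465: (56.9443,50.9458) → (66.5103,15.3758) → (109.0265,79.0025) → (56.9443,50.9458) (closed)

[6] `<path>` quadratic bezier, #0000ff→cut S835 F465: (98.5464,107.5603) → (102.0242,90.0015) → (103.6845,74.5725) → (103.5273,61.2733) → (101.5526,50.1038) → (97.7603,41.0640)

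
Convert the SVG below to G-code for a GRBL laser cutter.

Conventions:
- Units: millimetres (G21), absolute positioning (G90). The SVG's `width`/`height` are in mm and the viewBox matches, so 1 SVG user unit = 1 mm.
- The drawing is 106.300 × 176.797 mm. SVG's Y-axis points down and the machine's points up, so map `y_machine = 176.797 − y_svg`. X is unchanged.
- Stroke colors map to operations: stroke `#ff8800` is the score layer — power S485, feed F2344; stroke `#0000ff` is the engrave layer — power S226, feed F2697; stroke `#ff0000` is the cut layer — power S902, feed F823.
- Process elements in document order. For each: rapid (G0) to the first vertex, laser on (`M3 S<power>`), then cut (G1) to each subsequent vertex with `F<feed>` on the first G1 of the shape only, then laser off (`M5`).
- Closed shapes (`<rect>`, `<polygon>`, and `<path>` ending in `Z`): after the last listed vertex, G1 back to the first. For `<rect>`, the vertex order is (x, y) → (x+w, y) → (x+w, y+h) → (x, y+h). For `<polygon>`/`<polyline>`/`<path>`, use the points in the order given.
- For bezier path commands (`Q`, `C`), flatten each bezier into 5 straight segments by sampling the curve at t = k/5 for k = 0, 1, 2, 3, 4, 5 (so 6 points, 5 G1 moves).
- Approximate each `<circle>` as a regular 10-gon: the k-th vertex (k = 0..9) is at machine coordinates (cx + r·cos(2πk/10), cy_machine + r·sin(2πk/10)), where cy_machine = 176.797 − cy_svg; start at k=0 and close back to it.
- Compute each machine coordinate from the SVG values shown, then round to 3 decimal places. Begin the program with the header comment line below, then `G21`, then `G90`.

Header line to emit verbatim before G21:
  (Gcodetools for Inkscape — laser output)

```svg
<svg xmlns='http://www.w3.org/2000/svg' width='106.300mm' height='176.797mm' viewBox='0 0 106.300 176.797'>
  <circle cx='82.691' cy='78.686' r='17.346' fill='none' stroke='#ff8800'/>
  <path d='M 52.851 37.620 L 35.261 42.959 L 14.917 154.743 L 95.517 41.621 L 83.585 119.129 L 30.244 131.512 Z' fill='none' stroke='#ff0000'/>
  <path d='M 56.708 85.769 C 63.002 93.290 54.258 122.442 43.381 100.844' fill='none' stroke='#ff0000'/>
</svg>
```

Since the viewBox matches the mm dimensions, user units are millimetres directly. The only transform is the Y-flip y_m = 176.797 − y_svg.

Shape 1 is a circle drawn with `<circle>`. Its stroke #ff8800 means score at S485, F2344. After flipping Y the toolpath is (100.037,98.111) → (96.724,108.307) → (88.051,114.608) → (77.331,114.608) → (68.658,108.307) → (65.345,98.111) → (68.658,87.915) → (77.331,81.614) → (88.051,81.614) → (96.724,87.915) → (100.037,98.111), returning to the start.

Shape 2 is a closed polygon drawn with `<path>`. Its stroke #ff0000 means cut at S902, F823. After flipping Y the toolpath is (52.851,139.177) → (35.261,133.838) → (14.917,22.054) → (95.517,135.176) → (83.585,57.668) → (30.244,45.285) → (52.851,139.177), returning to the start.

Shape 3 is a cubic bezier drawn with `<path>`. Its stroke #ff0000 means cut at S902, F823. After flipping Y the toolpath is (56.708,91.028) → (58.783,84.499) → (57.868,76.252) → (54.584,69.763) → (49.548,68.505) → (43.381,75.953).

(Gcodetools for Inkscape — laser output)
G21
G90
G0 X100.037 Y98.111
M3 S485
G1 X96.724 Y108.307 F2344
G1 X88.051 Y114.608
G1 X77.331 Y114.608
G1 X68.658 Y108.307
G1 X65.345 Y98.111
G1 X68.658 Y87.915
G1 X77.331 Y81.614
G1 X88.051 Y81.614
G1 X96.724 Y87.915
G1 X100.037 Y98.111
M5
G0 X52.851 Y139.177
M3 S902
G1 X35.261 Y133.838 F823
G1 X14.917 Y22.054
G1 X95.517 Y135.176
G1 X83.585 Y57.668
G1 X30.244 Y45.285
G1 X52.851 Y139.177
M5
G0 X56.708 Y91.028
M3 S902
G1 X58.783 Y84.499 F823
G1 X57.868 Y76.252
G1 X54.584 Y69.763
G1 X49.548 Y68.505
G1 X43.381 Y75.953
M5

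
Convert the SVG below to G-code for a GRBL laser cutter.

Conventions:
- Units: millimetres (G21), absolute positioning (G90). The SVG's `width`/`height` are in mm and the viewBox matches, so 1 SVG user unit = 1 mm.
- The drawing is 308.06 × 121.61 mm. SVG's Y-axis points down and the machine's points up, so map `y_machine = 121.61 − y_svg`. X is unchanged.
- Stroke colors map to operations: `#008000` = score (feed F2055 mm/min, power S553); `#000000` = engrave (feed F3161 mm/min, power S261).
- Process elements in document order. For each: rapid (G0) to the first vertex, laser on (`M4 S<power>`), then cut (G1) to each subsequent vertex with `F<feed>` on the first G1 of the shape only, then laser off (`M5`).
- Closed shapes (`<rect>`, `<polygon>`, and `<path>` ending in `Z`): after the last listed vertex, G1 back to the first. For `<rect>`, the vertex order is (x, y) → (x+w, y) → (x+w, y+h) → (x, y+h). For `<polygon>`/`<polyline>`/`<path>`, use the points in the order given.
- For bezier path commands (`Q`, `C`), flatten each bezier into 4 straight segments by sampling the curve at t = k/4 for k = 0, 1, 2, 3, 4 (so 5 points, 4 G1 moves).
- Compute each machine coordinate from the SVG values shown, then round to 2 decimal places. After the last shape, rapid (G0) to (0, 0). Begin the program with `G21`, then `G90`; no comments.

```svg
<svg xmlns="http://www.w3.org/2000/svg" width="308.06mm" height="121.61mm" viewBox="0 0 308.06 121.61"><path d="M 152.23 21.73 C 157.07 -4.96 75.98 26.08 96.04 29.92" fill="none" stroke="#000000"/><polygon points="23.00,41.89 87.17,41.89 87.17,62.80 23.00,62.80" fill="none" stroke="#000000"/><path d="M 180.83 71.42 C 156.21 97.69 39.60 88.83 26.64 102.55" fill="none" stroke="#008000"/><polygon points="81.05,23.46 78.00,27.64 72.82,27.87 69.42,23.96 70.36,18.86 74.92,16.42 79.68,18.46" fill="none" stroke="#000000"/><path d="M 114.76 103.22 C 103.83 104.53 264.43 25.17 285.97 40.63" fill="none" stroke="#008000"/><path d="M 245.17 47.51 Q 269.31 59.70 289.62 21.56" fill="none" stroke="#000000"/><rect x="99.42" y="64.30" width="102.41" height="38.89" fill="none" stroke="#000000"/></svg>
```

1 u = 1 mm; y_m = 121.61 − y.

[1] `<path>` cubic bezier, #000000→engrave S261 F3161: (152.23,99.88) → (142.67,110.40) → (118.43,107.23) → (97.04,98.34) → (96.04,91.69)

[2] `<polygon>` rectangle, #000000→engrave S261 F3161: (23.00,79.72) → (87.17,79.72) → (87.17,58.81) → (23.00,58.81) → (23.00,79.72) (closed)

[3] `<path>` cubic bezier, #008000→score S553 F2055: (180.83,50.19) → (148.17,36.17) → (99.36,29.92) → (52.74,26.02) → (26.64,19.06)

[4] `<polygon>` regular polygon, #000000→engrave S261 F3161: (81.05,98.15) → (78.00,93.97) → (72.82,93.74) → (69.42,97.65) → (70.36,102.75) → (74.92,105.19) → (79.68,103.15) → (81.05,98.15) (closed)

[5] `<path>` cubic bezier, #008000→score S553 F2055: (114.76,18.39) → (133.87,29.79) → (188.19,54.99) → (248.59,77.54) → (285.97,80.98)

[6] `<path>` quadratic bezier, #000000→engrave S261 F3161: (245.17,74.10) → (257.00,71.15) → (268.35,74.49) → (279.23,84.13) → (289.62,100.05)

[7] `<rect>` rectangle, #000000→engrave S261 F3161: (99.42,57.31) → (201.83,57.31) → (201.83,18.42) → (99.42,18.42) → (99.42,57.31) (closed)

G21
G90
G0 X152.23 Y99.88
M4 S261
G1 X142.67 Y110.40 F3161
G1 X118.43 Y107.23
G1 X97.04 Y98.34
G1 X96.04 Y91.69
M5
G0 X23.00 Y79.72
M4 S261
G1 X87.17 Y79.72 F3161
G1 X87.17 Y58.81
G1 X23.00 Y58.81
G1 X23.00 Y79.72
M5
G0 X180.83 Y50.19
M4 S553
G1 X148.17 Y36.17 F2055
G1 X99.36 Y29.92
G1 X52.74 Y26.02
G1 X26.64 Y19.06
M5
G0 X81.05 Y98.15
M4 S261
G1 X78.00 Y93.97 F3161
G1 X72.82 Y93.74
G1 X69.42 Y97.65
G1 X70.36 Y102.75
G1 X74.92 Y105.19
G1 X79.68 Y103.15
G1 X81.05 Y98.15
M5
G0 X114.76 Y18.39
M4 S553
G1 X133.87 Y29.79 F2055
G1 X188.19 Y54.99
G1 X248.59 Y77.54
G1 X285.97 Y80.98
M5
G0 X245.17 Y74.10
M4 S261
G1 X257.00 Y71.15 F3161
G1 X268.35 Y74.49
G1 X279.23 Y84.13
G1 X289.62 Y100.05
M5
G0 X99.42 Y57.31
M4 S261
G1 X201.83 Y57.31 F3161
G1 X201.83 Y18.42
G1 X99.42 Y18.42
G1 X99.42 Y57.31
M5
G0 X0.00 Y0.00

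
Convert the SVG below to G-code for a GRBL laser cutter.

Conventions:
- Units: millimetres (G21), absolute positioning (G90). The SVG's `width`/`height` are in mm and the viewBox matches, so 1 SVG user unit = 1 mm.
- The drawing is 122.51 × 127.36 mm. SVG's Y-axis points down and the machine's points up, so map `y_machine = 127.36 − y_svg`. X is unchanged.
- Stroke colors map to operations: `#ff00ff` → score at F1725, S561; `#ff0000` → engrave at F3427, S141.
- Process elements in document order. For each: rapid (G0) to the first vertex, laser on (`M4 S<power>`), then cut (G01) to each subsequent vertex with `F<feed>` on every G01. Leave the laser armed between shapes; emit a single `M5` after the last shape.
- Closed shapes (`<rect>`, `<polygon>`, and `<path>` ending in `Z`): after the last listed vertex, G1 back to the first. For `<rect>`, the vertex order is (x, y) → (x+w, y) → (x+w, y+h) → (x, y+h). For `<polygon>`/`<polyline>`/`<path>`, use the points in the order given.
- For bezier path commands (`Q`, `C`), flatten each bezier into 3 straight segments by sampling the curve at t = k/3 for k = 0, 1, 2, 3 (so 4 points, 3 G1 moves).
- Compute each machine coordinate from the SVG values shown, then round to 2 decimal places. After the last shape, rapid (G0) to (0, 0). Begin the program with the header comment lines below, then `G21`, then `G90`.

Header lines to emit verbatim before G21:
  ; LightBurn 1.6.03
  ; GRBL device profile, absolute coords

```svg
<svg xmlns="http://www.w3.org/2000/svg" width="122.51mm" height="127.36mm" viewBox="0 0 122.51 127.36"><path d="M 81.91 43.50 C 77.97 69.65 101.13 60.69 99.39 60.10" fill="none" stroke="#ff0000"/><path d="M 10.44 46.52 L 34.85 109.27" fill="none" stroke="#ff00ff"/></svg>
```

Since the viewBox matches the mm dimensions, user units are millimetres directly. The only transform is the Y-flip y_m = 127.36 − y_svg.

Shape 1 is a cubic bezier drawn with `<path>`. Its stroke #ff0000 means engrave at S141, F3427. After flipping Y the toolpath is (81.91,83.86) → (85.08,67.80) → (94.76,65.49) → (99.39,67.26).

Shape 2 is a line segment drawn with `<path>`. Its stroke #ff00ff means score at S561, F1725. After flipping Y the toolpath is (10.44,80.84) → (34.85,18.09).

; LightBurn 1.6.03
; GRBL device profile, absolute coords
G21
G90
G0 X81.91 Y83.86
M4 S141
G01 X85.08 Y67.80 F3427
G01 X94.76 Y65.49 F3427
G01 X99.39 Y67.26 F3427
G0 X10.44 Y80.84
M4 S561
G01 X34.85 Y18.09 F1725
M5
G0 X0.00 Y0.00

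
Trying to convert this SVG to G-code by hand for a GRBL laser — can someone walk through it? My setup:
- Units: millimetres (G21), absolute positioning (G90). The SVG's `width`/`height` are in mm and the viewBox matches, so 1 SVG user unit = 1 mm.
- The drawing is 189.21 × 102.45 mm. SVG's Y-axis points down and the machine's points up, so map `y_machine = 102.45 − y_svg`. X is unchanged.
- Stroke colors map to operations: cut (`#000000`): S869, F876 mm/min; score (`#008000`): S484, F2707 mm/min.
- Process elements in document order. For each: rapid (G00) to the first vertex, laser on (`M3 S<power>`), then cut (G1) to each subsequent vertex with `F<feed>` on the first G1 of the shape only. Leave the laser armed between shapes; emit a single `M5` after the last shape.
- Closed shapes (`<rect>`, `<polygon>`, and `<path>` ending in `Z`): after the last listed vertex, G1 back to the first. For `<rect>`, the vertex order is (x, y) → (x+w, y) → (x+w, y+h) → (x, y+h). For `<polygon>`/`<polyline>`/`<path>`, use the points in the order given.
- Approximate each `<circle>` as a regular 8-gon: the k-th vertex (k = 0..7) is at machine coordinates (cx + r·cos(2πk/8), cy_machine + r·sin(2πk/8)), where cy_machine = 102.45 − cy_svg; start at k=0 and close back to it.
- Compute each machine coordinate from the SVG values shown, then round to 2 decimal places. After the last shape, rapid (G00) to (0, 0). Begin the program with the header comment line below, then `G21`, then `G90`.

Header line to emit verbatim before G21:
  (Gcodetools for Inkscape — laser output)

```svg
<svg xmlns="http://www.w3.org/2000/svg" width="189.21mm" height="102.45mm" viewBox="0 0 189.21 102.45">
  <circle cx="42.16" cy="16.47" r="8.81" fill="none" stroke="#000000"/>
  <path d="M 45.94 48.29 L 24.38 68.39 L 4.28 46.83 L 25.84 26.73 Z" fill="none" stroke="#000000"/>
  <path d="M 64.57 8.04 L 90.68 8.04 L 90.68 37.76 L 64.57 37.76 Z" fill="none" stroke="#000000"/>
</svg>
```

viewBox `0 0 189.21 102.45` with mm width/height → 1 unit = 1 mm. Flip: y_m = 102.45 − y_svg.

**Shape 1** — `<circle>` circle, stroke `#000000` → cut (S869, F876). Machine vertices: (50.97,85.98) → (48.39,92.21) → (42.16,94.79) → (35.93,92.21) → (33.35,85.98) → (35.93,79.75) → (42.16,77.17) → (48.39,79.75) → (50.97,85.98). Closed: final G1 returns to the first vertex.

**Shape 2** — `<path>` regular polygon, stroke `#000000` → cut (S869, F876). Machine vertices: (45.94,54.16) → (24.38,34.06) → (4.28,55.62) → (25.84,75.72) → (45.94,54.16). Closed: final G1 returns to the first vertex.

**Shape 3** — `<path>` rectangle, stroke `#000000` → cut (S869, F876). Machine vertices: (64.57,94.41) → (90.68,94.41) → (90.68,64.69) → (64.57,64.69) → (64.57,94.41). Closed: final G1 returns to the first vertex.

(Gcodetools for Inkscape — laser output)
G21
G90
G00 X50.97 Y85.98
M3 S869
G1 X48.39 Y92.21 F876
G1 X42.16 Y94.79
G1 X35.93 Y92.21
G1 X33.35 Y85.98
G1 X35.93 Y79.75
G1 X42.16 Y77.17
G1 X48.39 Y79.75
G1 X50.97 Y85.98
G00 X45.94 Y54.16
M3 S869
G1 X24.38 Y34.06 F876
G1 X4.28 Y55.62
G1 X25.84 Y75.72
G1 X45.94 Y54.16
G00 X64.57 Y94.41
M3 S869
G1 X90.68 Y94.41 F876
G1 X90.68 Y64.69
G1 X64.57 Y64.69
G1 X64.57 Y94.41
M5
G00 X0.00 Y0.00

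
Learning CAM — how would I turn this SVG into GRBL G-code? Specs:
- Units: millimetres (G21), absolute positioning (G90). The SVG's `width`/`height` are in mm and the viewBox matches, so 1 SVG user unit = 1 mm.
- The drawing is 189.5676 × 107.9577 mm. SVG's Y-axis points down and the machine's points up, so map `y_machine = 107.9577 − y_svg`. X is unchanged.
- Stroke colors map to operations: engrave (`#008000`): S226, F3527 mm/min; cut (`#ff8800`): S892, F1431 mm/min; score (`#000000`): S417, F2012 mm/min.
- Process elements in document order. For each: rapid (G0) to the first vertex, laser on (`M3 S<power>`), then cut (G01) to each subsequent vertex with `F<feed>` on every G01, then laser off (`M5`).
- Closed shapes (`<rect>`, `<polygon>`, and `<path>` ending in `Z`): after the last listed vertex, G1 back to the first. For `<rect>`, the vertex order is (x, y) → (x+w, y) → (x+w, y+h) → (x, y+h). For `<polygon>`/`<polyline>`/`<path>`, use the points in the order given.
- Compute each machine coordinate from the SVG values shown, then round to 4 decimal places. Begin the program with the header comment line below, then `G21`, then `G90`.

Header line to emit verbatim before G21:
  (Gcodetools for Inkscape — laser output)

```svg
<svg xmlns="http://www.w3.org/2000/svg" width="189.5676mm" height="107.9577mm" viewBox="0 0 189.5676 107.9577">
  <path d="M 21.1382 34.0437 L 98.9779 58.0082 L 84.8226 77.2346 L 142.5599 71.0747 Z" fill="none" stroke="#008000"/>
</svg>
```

(Gcodetools for Inkscape — laser output)
G21
G90
G0 X21.1382 Y73.9140
M3 S226
G01 X98.9779 Y49.9495 F3527
G01 X84.8226 Y30.7231 F3527
G01 X142.5599 Y36.8830 F3527
G01 X21.1382 Y73.9140 F3527
M5

1 u = 1 mm; y_m = 107.9577 − y.

[1] `<path>` closed polygon, #008000→engrave S226 F3527: (21.1382,73.9140) → (98.9779,49.9495) → (84.8226,30.7231) → (142.5599,36.8830) → (21.1382,73.9140) (closed)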